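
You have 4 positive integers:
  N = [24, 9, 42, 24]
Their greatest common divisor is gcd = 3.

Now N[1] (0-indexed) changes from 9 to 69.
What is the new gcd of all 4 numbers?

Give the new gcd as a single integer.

Numbers: [24, 9, 42, 24], gcd = 3
Change: index 1, 9 -> 69
gcd of the OTHER numbers (without index 1): gcd([24, 42, 24]) = 6
New gcd = gcd(g_others, new_val) = gcd(6, 69) = 3

Answer: 3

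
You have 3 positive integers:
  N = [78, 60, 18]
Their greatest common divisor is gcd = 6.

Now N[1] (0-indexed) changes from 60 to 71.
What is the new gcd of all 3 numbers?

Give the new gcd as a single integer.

Answer: 1

Derivation:
Numbers: [78, 60, 18], gcd = 6
Change: index 1, 60 -> 71
gcd of the OTHER numbers (without index 1): gcd([78, 18]) = 6
New gcd = gcd(g_others, new_val) = gcd(6, 71) = 1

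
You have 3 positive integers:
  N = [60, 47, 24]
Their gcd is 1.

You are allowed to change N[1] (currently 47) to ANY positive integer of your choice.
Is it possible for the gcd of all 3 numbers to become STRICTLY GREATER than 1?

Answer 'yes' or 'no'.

Current gcd = 1
gcd of all OTHER numbers (without N[1]=47): gcd([60, 24]) = 12
The new gcd after any change is gcd(12, new_value).
This can be at most 12.
Since 12 > old gcd 1, the gcd CAN increase (e.g., set N[1] = 12).

Answer: yes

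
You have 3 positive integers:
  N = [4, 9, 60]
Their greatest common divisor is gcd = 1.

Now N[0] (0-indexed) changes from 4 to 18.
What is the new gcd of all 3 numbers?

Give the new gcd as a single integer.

Numbers: [4, 9, 60], gcd = 1
Change: index 0, 4 -> 18
gcd of the OTHER numbers (without index 0): gcd([9, 60]) = 3
New gcd = gcd(g_others, new_val) = gcd(3, 18) = 3

Answer: 3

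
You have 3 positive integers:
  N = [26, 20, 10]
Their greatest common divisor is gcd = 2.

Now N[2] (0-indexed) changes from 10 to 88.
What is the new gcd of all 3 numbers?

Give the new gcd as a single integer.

Answer: 2

Derivation:
Numbers: [26, 20, 10], gcd = 2
Change: index 2, 10 -> 88
gcd of the OTHER numbers (without index 2): gcd([26, 20]) = 2
New gcd = gcd(g_others, new_val) = gcd(2, 88) = 2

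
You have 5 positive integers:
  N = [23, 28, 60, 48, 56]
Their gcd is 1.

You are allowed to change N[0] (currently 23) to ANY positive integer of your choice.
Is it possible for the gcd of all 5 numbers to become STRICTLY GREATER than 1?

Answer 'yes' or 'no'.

Answer: yes

Derivation:
Current gcd = 1
gcd of all OTHER numbers (without N[0]=23): gcd([28, 60, 48, 56]) = 4
The new gcd after any change is gcd(4, new_value).
This can be at most 4.
Since 4 > old gcd 1, the gcd CAN increase (e.g., set N[0] = 4).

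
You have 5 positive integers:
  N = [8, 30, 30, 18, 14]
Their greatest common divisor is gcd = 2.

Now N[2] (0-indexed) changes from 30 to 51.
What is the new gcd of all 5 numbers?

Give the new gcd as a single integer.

Numbers: [8, 30, 30, 18, 14], gcd = 2
Change: index 2, 30 -> 51
gcd of the OTHER numbers (without index 2): gcd([8, 30, 18, 14]) = 2
New gcd = gcd(g_others, new_val) = gcd(2, 51) = 1

Answer: 1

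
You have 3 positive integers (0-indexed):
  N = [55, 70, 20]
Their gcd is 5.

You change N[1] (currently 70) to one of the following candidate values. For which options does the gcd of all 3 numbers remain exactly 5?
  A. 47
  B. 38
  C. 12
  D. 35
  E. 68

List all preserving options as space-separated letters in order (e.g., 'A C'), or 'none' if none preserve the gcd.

Answer: D

Derivation:
Old gcd = 5; gcd of others (without N[1]) = 5
New gcd for candidate v: gcd(5, v). Preserves old gcd iff gcd(5, v) = 5.
  Option A: v=47, gcd(5,47)=1 -> changes
  Option B: v=38, gcd(5,38)=1 -> changes
  Option C: v=12, gcd(5,12)=1 -> changes
  Option D: v=35, gcd(5,35)=5 -> preserves
  Option E: v=68, gcd(5,68)=1 -> changes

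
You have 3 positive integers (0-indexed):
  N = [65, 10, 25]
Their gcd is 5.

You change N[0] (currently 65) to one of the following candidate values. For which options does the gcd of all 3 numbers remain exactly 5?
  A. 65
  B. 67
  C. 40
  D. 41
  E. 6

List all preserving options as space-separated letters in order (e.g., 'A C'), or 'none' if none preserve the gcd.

Answer: A C

Derivation:
Old gcd = 5; gcd of others (without N[0]) = 5
New gcd for candidate v: gcd(5, v). Preserves old gcd iff gcd(5, v) = 5.
  Option A: v=65, gcd(5,65)=5 -> preserves
  Option B: v=67, gcd(5,67)=1 -> changes
  Option C: v=40, gcd(5,40)=5 -> preserves
  Option D: v=41, gcd(5,41)=1 -> changes
  Option E: v=6, gcd(5,6)=1 -> changes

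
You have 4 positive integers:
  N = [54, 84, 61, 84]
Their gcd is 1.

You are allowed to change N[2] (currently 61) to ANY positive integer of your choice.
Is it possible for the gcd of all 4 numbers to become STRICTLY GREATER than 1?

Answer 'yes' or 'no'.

Current gcd = 1
gcd of all OTHER numbers (without N[2]=61): gcd([54, 84, 84]) = 6
The new gcd after any change is gcd(6, new_value).
This can be at most 6.
Since 6 > old gcd 1, the gcd CAN increase (e.g., set N[2] = 6).

Answer: yes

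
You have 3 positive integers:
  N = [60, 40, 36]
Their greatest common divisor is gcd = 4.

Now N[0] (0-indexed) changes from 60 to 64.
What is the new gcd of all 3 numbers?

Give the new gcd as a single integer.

Numbers: [60, 40, 36], gcd = 4
Change: index 0, 60 -> 64
gcd of the OTHER numbers (without index 0): gcd([40, 36]) = 4
New gcd = gcd(g_others, new_val) = gcd(4, 64) = 4

Answer: 4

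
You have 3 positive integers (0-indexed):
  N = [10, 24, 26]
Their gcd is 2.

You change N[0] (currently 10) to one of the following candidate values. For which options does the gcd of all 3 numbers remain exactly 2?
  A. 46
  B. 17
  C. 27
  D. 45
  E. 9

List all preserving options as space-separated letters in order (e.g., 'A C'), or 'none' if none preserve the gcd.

Answer: A

Derivation:
Old gcd = 2; gcd of others (without N[0]) = 2
New gcd for candidate v: gcd(2, v). Preserves old gcd iff gcd(2, v) = 2.
  Option A: v=46, gcd(2,46)=2 -> preserves
  Option B: v=17, gcd(2,17)=1 -> changes
  Option C: v=27, gcd(2,27)=1 -> changes
  Option D: v=45, gcd(2,45)=1 -> changes
  Option E: v=9, gcd(2,9)=1 -> changes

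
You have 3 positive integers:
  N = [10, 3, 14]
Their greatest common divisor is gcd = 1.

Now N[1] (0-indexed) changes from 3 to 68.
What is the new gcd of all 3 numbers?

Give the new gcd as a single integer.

Numbers: [10, 3, 14], gcd = 1
Change: index 1, 3 -> 68
gcd of the OTHER numbers (without index 1): gcd([10, 14]) = 2
New gcd = gcd(g_others, new_val) = gcd(2, 68) = 2

Answer: 2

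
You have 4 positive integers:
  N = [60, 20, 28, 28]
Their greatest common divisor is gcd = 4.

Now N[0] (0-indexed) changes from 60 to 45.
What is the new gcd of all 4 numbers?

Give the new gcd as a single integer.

Answer: 1

Derivation:
Numbers: [60, 20, 28, 28], gcd = 4
Change: index 0, 60 -> 45
gcd of the OTHER numbers (without index 0): gcd([20, 28, 28]) = 4
New gcd = gcd(g_others, new_val) = gcd(4, 45) = 1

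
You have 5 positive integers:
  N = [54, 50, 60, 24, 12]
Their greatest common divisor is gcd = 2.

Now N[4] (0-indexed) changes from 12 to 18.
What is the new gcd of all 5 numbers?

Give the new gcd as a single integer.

Answer: 2

Derivation:
Numbers: [54, 50, 60, 24, 12], gcd = 2
Change: index 4, 12 -> 18
gcd of the OTHER numbers (without index 4): gcd([54, 50, 60, 24]) = 2
New gcd = gcd(g_others, new_val) = gcd(2, 18) = 2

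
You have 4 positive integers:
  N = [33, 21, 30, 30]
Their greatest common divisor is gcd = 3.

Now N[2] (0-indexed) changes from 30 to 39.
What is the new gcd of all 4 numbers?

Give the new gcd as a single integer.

Answer: 3

Derivation:
Numbers: [33, 21, 30, 30], gcd = 3
Change: index 2, 30 -> 39
gcd of the OTHER numbers (without index 2): gcd([33, 21, 30]) = 3
New gcd = gcd(g_others, new_val) = gcd(3, 39) = 3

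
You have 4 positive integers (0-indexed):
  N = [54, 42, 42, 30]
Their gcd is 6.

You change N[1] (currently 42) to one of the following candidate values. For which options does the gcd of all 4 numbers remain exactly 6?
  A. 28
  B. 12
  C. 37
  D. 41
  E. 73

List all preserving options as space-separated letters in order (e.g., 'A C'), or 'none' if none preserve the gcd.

Answer: B

Derivation:
Old gcd = 6; gcd of others (without N[1]) = 6
New gcd for candidate v: gcd(6, v). Preserves old gcd iff gcd(6, v) = 6.
  Option A: v=28, gcd(6,28)=2 -> changes
  Option B: v=12, gcd(6,12)=6 -> preserves
  Option C: v=37, gcd(6,37)=1 -> changes
  Option D: v=41, gcd(6,41)=1 -> changes
  Option E: v=73, gcd(6,73)=1 -> changes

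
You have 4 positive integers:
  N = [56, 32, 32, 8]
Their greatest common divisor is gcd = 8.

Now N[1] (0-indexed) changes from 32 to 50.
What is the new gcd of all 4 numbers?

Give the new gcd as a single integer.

Numbers: [56, 32, 32, 8], gcd = 8
Change: index 1, 32 -> 50
gcd of the OTHER numbers (without index 1): gcd([56, 32, 8]) = 8
New gcd = gcd(g_others, new_val) = gcd(8, 50) = 2

Answer: 2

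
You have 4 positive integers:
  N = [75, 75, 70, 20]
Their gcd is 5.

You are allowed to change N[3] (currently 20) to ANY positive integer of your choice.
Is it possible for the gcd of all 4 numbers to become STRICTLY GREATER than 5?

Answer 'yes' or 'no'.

Answer: no

Derivation:
Current gcd = 5
gcd of all OTHER numbers (without N[3]=20): gcd([75, 75, 70]) = 5
The new gcd after any change is gcd(5, new_value).
This can be at most 5.
Since 5 = old gcd 5, the gcd can only stay the same or decrease.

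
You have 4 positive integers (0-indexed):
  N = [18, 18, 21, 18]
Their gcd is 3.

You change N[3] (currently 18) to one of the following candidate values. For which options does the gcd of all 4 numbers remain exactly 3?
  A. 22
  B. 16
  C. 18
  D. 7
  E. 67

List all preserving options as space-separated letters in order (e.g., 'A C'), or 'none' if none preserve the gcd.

Old gcd = 3; gcd of others (without N[3]) = 3
New gcd for candidate v: gcd(3, v). Preserves old gcd iff gcd(3, v) = 3.
  Option A: v=22, gcd(3,22)=1 -> changes
  Option B: v=16, gcd(3,16)=1 -> changes
  Option C: v=18, gcd(3,18)=3 -> preserves
  Option D: v=7, gcd(3,7)=1 -> changes
  Option E: v=67, gcd(3,67)=1 -> changes

Answer: C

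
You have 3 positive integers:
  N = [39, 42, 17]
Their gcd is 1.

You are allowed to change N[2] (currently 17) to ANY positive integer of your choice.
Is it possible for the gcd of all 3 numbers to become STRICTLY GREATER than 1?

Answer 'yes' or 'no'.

Current gcd = 1
gcd of all OTHER numbers (without N[2]=17): gcd([39, 42]) = 3
The new gcd after any change is gcd(3, new_value).
This can be at most 3.
Since 3 > old gcd 1, the gcd CAN increase (e.g., set N[2] = 3).

Answer: yes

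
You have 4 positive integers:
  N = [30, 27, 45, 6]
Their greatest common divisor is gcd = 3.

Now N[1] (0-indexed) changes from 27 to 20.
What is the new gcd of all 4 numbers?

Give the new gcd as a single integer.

Answer: 1

Derivation:
Numbers: [30, 27, 45, 6], gcd = 3
Change: index 1, 27 -> 20
gcd of the OTHER numbers (without index 1): gcd([30, 45, 6]) = 3
New gcd = gcd(g_others, new_val) = gcd(3, 20) = 1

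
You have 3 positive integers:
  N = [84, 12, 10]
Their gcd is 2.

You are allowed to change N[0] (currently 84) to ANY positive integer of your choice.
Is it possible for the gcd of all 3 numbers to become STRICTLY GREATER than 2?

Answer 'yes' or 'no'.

Answer: no

Derivation:
Current gcd = 2
gcd of all OTHER numbers (without N[0]=84): gcd([12, 10]) = 2
The new gcd after any change is gcd(2, new_value).
This can be at most 2.
Since 2 = old gcd 2, the gcd can only stay the same or decrease.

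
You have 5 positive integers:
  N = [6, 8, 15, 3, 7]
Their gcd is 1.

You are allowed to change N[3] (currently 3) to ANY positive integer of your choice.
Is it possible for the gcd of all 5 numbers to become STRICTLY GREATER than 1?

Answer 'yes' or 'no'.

Current gcd = 1
gcd of all OTHER numbers (without N[3]=3): gcd([6, 8, 15, 7]) = 1
The new gcd after any change is gcd(1, new_value).
This can be at most 1.
Since 1 = old gcd 1, the gcd can only stay the same or decrease.

Answer: no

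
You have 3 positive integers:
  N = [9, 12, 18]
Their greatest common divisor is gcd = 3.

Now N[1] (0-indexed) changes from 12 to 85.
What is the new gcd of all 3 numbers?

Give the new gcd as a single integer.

Numbers: [9, 12, 18], gcd = 3
Change: index 1, 12 -> 85
gcd of the OTHER numbers (without index 1): gcd([9, 18]) = 9
New gcd = gcd(g_others, new_val) = gcd(9, 85) = 1

Answer: 1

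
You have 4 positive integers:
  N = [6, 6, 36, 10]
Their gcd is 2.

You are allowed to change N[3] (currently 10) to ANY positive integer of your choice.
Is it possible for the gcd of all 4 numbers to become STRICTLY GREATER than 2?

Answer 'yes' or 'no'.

Current gcd = 2
gcd of all OTHER numbers (without N[3]=10): gcd([6, 6, 36]) = 6
The new gcd after any change is gcd(6, new_value).
This can be at most 6.
Since 6 > old gcd 2, the gcd CAN increase (e.g., set N[3] = 6).

Answer: yes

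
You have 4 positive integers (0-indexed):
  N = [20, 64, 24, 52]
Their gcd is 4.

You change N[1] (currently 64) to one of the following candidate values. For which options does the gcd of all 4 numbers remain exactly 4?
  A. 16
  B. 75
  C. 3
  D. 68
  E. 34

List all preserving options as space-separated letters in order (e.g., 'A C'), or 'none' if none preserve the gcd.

Old gcd = 4; gcd of others (without N[1]) = 4
New gcd for candidate v: gcd(4, v). Preserves old gcd iff gcd(4, v) = 4.
  Option A: v=16, gcd(4,16)=4 -> preserves
  Option B: v=75, gcd(4,75)=1 -> changes
  Option C: v=3, gcd(4,3)=1 -> changes
  Option D: v=68, gcd(4,68)=4 -> preserves
  Option E: v=34, gcd(4,34)=2 -> changes

Answer: A D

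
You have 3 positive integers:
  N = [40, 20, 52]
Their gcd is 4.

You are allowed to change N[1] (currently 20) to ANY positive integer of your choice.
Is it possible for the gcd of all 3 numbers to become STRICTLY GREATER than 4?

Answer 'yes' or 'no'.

Current gcd = 4
gcd of all OTHER numbers (without N[1]=20): gcd([40, 52]) = 4
The new gcd after any change is gcd(4, new_value).
This can be at most 4.
Since 4 = old gcd 4, the gcd can only stay the same or decrease.

Answer: no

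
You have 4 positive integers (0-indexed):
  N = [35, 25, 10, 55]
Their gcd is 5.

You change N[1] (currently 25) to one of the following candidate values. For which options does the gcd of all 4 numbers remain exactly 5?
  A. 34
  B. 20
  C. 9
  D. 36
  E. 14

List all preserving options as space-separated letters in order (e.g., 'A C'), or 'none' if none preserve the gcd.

Answer: B

Derivation:
Old gcd = 5; gcd of others (without N[1]) = 5
New gcd for candidate v: gcd(5, v). Preserves old gcd iff gcd(5, v) = 5.
  Option A: v=34, gcd(5,34)=1 -> changes
  Option B: v=20, gcd(5,20)=5 -> preserves
  Option C: v=9, gcd(5,9)=1 -> changes
  Option D: v=36, gcd(5,36)=1 -> changes
  Option E: v=14, gcd(5,14)=1 -> changes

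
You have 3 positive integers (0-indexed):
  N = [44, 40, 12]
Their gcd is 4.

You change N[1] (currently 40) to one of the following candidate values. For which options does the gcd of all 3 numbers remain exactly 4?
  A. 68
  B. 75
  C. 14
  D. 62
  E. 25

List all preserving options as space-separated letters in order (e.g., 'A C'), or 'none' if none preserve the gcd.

Old gcd = 4; gcd of others (without N[1]) = 4
New gcd for candidate v: gcd(4, v). Preserves old gcd iff gcd(4, v) = 4.
  Option A: v=68, gcd(4,68)=4 -> preserves
  Option B: v=75, gcd(4,75)=1 -> changes
  Option C: v=14, gcd(4,14)=2 -> changes
  Option D: v=62, gcd(4,62)=2 -> changes
  Option E: v=25, gcd(4,25)=1 -> changes

Answer: A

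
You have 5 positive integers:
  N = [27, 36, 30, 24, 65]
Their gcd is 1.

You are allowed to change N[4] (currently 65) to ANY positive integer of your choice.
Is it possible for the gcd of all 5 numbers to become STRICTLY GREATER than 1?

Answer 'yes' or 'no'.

Answer: yes

Derivation:
Current gcd = 1
gcd of all OTHER numbers (without N[4]=65): gcd([27, 36, 30, 24]) = 3
The new gcd after any change is gcd(3, new_value).
This can be at most 3.
Since 3 > old gcd 1, the gcd CAN increase (e.g., set N[4] = 3).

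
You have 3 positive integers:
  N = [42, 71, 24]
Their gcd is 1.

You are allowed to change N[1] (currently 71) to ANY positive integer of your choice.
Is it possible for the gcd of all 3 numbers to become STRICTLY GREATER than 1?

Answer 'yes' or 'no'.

Current gcd = 1
gcd of all OTHER numbers (without N[1]=71): gcd([42, 24]) = 6
The new gcd after any change is gcd(6, new_value).
This can be at most 6.
Since 6 > old gcd 1, the gcd CAN increase (e.g., set N[1] = 6).

Answer: yes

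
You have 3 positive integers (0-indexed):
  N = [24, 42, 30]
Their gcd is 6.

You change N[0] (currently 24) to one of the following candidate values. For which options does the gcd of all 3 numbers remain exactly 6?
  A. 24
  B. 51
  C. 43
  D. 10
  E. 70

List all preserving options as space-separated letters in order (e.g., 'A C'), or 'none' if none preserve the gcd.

Answer: A

Derivation:
Old gcd = 6; gcd of others (without N[0]) = 6
New gcd for candidate v: gcd(6, v). Preserves old gcd iff gcd(6, v) = 6.
  Option A: v=24, gcd(6,24)=6 -> preserves
  Option B: v=51, gcd(6,51)=3 -> changes
  Option C: v=43, gcd(6,43)=1 -> changes
  Option D: v=10, gcd(6,10)=2 -> changes
  Option E: v=70, gcd(6,70)=2 -> changes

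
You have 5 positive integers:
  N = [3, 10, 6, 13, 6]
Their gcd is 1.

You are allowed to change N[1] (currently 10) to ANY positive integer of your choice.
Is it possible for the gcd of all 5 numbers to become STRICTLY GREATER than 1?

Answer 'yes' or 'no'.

Current gcd = 1
gcd of all OTHER numbers (without N[1]=10): gcd([3, 6, 13, 6]) = 1
The new gcd after any change is gcd(1, new_value).
This can be at most 1.
Since 1 = old gcd 1, the gcd can only stay the same or decrease.

Answer: no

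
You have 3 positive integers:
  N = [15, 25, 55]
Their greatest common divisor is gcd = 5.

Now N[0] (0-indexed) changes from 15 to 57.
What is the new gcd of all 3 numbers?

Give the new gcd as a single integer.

Numbers: [15, 25, 55], gcd = 5
Change: index 0, 15 -> 57
gcd of the OTHER numbers (without index 0): gcd([25, 55]) = 5
New gcd = gcd(g_others, new_val) = gcd(5, 57) = 1

Answer: 1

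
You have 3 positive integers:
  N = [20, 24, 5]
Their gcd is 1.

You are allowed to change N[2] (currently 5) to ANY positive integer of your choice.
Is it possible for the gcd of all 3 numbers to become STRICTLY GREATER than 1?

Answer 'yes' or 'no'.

Current gcd = 1
gcd of all OTHER numbers (without N[2]=5): gcd([20, 24]) = 4
The new gcd after any change is gcd(4, new_value).
This can be at most 4.
Since 4 > old gcd 1, the gcd CAN increase (e.g., set N[2] = 4).

Answer: yes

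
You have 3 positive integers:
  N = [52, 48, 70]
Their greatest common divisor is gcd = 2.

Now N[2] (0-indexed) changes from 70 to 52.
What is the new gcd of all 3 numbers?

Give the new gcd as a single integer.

Numbers: [52, 48, 70], gcd = 2
Change: index 2, 70 -> 52
gcd of the OTHER numbers (without index 2): gcd([52, 48]) = 4
New gcd = gcd(g_others, new_val) = gcd(4, 52) = 4

Answer: 4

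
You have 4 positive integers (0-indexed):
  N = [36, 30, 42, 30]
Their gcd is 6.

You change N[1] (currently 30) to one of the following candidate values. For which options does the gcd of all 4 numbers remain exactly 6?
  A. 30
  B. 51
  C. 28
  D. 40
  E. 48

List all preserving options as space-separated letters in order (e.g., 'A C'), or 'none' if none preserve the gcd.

Old gcd = 6; gcd of others (without N[1]) = 6
New gcd for candidate v: gcd(6, v). Preserves old gcd iff gcd(6, v) = 6.
  Option A: v=30, gcd(6,30)=6 -> preserves
  Option B: v=51, gcd(6,51)=3 -> changes
  Option C: v=28, gcd(6,28)=2 -> changes
  Option D: v=40, gcd(6,40)=2 -> changes
  Option E: v=48, gcd(6,48)=6 -> preserves

Answer: A E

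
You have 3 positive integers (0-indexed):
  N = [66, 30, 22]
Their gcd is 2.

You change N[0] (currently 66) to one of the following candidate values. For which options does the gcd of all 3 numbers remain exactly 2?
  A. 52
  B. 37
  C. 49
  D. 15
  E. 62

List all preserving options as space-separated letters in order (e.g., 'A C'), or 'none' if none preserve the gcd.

Old gcd = 2; gcd of others (without N[0]) = 2
New gcd for candidate v: gcd(2, v). Preserves old gcd iff gcd(2, v) = 2.
  Option A: v=52, gcd(2,52)=2 -> preserves
  Option B: v=37, gcd(2,37)=1 -> changes
  Option C: v=49, gcd(2,49)=1 -> changes
  Option D: v=15, gcd(2,15)=1 -> changes
  Option E: v=62, gcd(2,62)=2 -> preserves

Answer: A E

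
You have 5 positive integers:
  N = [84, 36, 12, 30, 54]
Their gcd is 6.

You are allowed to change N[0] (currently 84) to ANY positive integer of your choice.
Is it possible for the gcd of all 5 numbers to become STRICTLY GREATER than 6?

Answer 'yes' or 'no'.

Answer: no

Derivation:
Current gcd = 6
gcd of all OTHER numbers (without N[0]=84): gcd([36, 12, 30, 54]) = 6
The new gcd after any change is gcd(6, new_value).
This can be at most 6.
Since 6 = old gcd 6, the gcd can only stay the same or decrease.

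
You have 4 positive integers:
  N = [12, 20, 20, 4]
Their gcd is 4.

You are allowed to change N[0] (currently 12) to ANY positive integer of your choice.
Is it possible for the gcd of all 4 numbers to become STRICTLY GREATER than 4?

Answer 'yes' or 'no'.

Current gcd = 4
gcd of all OTHER numbers (without N[0]=12): gcd([20, 20, 4]) = 4
The new gcd after any change is gcd(4, new_value).
This can be at most 4.
Since 4 = old gcd 4, the gcd can only stay the same or decrease.

Answer: no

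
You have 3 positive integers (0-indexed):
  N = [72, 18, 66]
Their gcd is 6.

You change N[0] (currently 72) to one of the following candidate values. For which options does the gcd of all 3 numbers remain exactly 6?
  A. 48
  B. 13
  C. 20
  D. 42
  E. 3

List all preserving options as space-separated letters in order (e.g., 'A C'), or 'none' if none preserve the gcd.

Old gcd = 6; gcd of others (without N[0]) = 6
New gcd for candidate v: gcd(6, v). Preserves old gcd iff gcd(6, v) = 6.
  Option A: v=48, gcd(6,48)=6 -> preserves
  Option B: v=13, gcd(6,13)=1 -> changes
  Option C: v=20, gcd(6,20)=2 -> changes
  Option D: v=42, gcd(6,42)=6 -> preserves
  Option E: v=3, gcd(6,3)=3 -> changes

Answer: A D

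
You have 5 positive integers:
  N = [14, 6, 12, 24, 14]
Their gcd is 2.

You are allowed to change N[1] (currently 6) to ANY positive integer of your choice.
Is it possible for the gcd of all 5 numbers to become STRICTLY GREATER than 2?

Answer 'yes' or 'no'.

Current gcd = 2
gcd of all OTHER numbers (without N[1]=6): gcd([14, 12, 24, 14]) = 2
The new gcd after any change is gcd(2, new_value).
This can be at most 2.
Since 2 = old gcd 2, the gcd can only stay the same or decrease.

Answer: no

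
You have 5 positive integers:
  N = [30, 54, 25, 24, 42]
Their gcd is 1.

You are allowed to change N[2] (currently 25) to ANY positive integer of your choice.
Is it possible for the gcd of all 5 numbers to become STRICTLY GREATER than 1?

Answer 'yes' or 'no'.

Answer: yes

Derivation:
Current gcd = 1
gcd of all OTHER numbers (without N[2]=25): gcd([30, 54, 24, 42]) = 6
The new gcd after any change is gcd(6, new_value).
This can be at most 6.
Since 6 > old gcd 1, the gcd CAN increase (e.g., set N[2] = 6).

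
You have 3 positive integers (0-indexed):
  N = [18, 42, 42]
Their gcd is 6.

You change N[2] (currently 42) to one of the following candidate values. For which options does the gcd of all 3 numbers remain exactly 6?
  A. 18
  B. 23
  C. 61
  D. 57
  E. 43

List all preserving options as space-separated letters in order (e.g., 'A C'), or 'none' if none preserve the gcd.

Answer: A

Derivation:
Old gcd = 6; gcd of others (without N[2]) = 6
New gcd for candidate v: gcd(6, v). Preserves old gcd iff gcd(6, v) = 6.
  Option A: v=18, gcd(6,18)=6 -> preserves
  Option B: v=23, gcd(6,23)=1 -> changes
  Option C: v=61, gcd(6,61)=1 -> changes
  Option D: v=57, gcd(6,57)=3 -> changes
  Option E: v=43, gcd(6,43)=1 -> changes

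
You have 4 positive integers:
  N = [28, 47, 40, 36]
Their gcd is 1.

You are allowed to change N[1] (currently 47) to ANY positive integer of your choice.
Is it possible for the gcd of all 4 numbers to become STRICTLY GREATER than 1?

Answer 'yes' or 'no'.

Current gcd = 1
gcd of all OTHER numbers (without N[1]=47): gcd([28, 40, 36]) = 4
The new gcd after any change is gcd(4, new_value).
This can be at most 4.
Since 4 > old gcd 1, the gcd CAN increase (e.g., set N[1] = 4).

Answer: yes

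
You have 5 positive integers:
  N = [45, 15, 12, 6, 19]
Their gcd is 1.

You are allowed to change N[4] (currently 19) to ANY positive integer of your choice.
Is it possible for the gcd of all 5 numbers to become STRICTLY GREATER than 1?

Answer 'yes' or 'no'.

Answer: yes

Derivation:
Current gcd = 1
gcd of all OTHER numbers (without N[4]=19): gcd([45, 15, 12, 6]) = 3
The new gcd after any change is gcd(3, new_value).
This can be at most 3.
Since 3 > old gcd 1, the gcd CAN increase (e.g., set N[4] = 3).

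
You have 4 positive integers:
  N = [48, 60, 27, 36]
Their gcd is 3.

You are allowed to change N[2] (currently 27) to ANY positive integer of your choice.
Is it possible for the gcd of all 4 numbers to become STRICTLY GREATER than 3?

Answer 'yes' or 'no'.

Answer: yes

Derivation:
Current gcd = 3
gcd of all OTHER numbers (without N[2]=27): gcd([48, 60, 36]) = 12
The new gcd after any change is gcd(12, new_value).
This can be at most 12.
Since 12 > old gcd 3, the gcd CAN increase (e.g., set N[2] = 12).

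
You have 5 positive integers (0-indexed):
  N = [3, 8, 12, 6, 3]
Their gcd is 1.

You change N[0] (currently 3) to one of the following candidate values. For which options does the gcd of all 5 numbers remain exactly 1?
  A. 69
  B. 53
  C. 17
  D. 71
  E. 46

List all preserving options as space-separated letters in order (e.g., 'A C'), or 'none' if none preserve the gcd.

Answer: A B C D E

Derivation:
Old gcd = 1; gcd of others (without N[0]) = 1
New gcd for candidate v: gcd(1, v). Preserves old gcd iff gcd(1, v) = 1.
  Option A: v=69, gcd(1,69)=1 -> preserves
  Option B: v=53, gcd(1,53)=1 -> preserves
  Option C: v=17, gcd(1,17)=1 -> preserves
  Option D: v=71, gcd(1,71)=1 -> preserves
  Option E: v=46, gcd(1,46)=1 -> preserves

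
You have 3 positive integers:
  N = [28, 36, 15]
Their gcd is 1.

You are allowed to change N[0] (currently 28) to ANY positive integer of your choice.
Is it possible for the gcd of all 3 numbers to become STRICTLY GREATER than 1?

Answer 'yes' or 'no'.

Answer: yes

Derivation:
Current gcd = 1
gcd of all OTHER numbers (without N[0]=28): gcd([36, 15]) = 3
The new gcd after any change is gcd(3, new_value).
This can be at most 3.
Since 3 > old gcd 1, the gcd CAN increase (e.g., set N[0] = 3).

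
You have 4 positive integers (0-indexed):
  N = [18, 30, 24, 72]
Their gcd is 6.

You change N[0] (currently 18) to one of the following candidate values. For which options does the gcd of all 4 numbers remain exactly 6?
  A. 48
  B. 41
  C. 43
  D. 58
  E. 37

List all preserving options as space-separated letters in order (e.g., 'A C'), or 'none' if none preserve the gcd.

Answer: A

Derivation:
Old gcd = 6; gcd of others (without N[0]) = 6
New gcd for candidate v: gcd(6, v). Preserves old gcd iff gcd(6, v) = 6.
  Option A: v=48, gcd(6,48)=6 -> preserves
  Option B: v=41, gcd(6,41)=1 -> changes
  Option C: v=43, gcd(6,43)=1 -> changes
  Option D: v=58, gcd(6,58)=2 -> changes
  Option E: v=37, gcd(6,37)=1 -> changes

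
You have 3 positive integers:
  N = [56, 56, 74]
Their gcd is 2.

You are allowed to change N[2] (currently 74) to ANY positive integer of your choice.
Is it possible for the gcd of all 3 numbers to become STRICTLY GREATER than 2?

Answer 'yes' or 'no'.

Answer: yes

Derivation:
Current gcd = 2
gcd of all OTHER numbers (without N[2]=74): gcd([56, 56]) = 56
The new gcd after any change is gcd(56, new_value).
This can be at most 56.
Since 56 > old gcd 2, the gcd CAN increase (e.g., set N[2] = 56).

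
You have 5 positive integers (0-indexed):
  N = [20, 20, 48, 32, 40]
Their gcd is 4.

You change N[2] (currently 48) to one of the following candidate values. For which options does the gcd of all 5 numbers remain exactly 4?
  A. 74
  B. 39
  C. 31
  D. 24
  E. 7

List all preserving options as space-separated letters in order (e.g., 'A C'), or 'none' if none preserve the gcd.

Old gcd = 4; gcd of others (without N[2]) = 4
New gcd for candidate v: gcd(4, v). Preserves old gcd iff gcd(4, v) = 4.
  Option A: v=74, gcd(4,74)=2 -> changes
  Option B: v=39, gcd(4,39)=1 -> changes
  Option C: v=31, gcd(4,31)=1 -> changes
  Option D: v=24, gcd(4,24)=4 -> preserves
  Option E: v=7, gcd(4,7)=1 -> changes

Answer: D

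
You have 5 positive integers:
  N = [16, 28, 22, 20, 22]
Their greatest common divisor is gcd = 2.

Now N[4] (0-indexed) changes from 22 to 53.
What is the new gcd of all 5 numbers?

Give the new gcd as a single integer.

Numbers: [16, 28, 22, 20, 22], gcd = 2
Change: index 4, 22 -> 53
gcd of the OTHER numbers (without index 4): gcd([16, 28, 22, 20]) = 2
New gcd = gcd(g_others, new_val) = gcd(2, 53) = 1

Answer: 1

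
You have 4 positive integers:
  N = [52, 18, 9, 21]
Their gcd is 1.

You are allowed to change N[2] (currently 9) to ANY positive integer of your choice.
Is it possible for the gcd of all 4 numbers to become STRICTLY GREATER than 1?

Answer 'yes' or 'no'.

Current gcd = 1
gcd of all OTHER numbers (without N[2]=9): gcd([52, 18, 21]) = 1
The new gcd after any change is gcd(1, new_value).
This can be at most 1.
Since 1 = old gcd 1, the gcd can only stay the same or decrease.

Answer: no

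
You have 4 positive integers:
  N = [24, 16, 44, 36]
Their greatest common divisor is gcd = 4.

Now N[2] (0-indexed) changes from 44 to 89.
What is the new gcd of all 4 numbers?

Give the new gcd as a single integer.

Numbers: [24, 16, 44, 36], gcd = 4
Change: index 2, 44 -> 89
gcd of the OTHER numbers (without index 2): gcd([24, 16, 36]) = 4
New gcd = gcd(g_others, new_val) = gcd(4, 89) = 1

Answer: 1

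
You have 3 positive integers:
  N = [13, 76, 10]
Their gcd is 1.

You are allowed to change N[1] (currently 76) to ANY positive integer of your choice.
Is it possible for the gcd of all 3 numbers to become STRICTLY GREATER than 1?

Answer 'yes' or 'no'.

Answer: no

Derivation:
Current gcd = 1
gcd of all OTHER numbers (without N[1]=76): gcd([13, 10]) = 1
The new gcd after any change is gcd(1, new_value).
This can be at most 1.
Since 1 = old gcd 1, the gcd can only stay the same or decrease.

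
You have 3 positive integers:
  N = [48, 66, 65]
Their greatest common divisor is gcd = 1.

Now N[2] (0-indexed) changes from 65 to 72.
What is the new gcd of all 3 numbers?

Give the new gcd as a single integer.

Numbers: [48, 66, 65], gcd = 1
Change: index 2, 65 -> 72
gcd of the OTHER numbers (without index 2): gcd([48, 66]) = 6
New gcd = gcd(g_others, new_val) = gcd(6, 72) = 6

Answer: 6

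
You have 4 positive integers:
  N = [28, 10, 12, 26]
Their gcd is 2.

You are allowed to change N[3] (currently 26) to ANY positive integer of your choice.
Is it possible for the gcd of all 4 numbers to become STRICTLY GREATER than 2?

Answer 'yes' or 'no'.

Answer: no

Derivation:
Current gcd = 2
gcd of all OTHER numbers (without N[3]=26): gcd([28, 10, 12]) = 2
The new gcd after any change is gcd(2, new_value).
This can be at most 2.
Since 2 = old gcd 2, the gcd can only stay the same or decrease.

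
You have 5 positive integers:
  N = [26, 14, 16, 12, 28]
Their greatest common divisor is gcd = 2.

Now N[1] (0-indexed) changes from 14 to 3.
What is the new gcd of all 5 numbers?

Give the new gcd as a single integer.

Numbers: [26, 14, 16, 12, 28], gcd = 2
Change: index 1, 14 -> 3
gcd of the OTHER numbers (without index 1): gcd([26, 16, 12, 28]) = 2
New gcd = gcd(g_others, new_val) = gcd(2, 3) = 1

Answer: 1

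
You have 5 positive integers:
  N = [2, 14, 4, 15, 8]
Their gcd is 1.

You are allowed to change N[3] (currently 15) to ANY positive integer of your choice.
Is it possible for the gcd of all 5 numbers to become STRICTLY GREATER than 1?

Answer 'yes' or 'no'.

Answer: yes

Derivation:
Current gcd = 1
gcd of all OTHER numbers (without N[3]=15): gcd([2, 14, 4, 8]) = 2
The new gcd after any change is gcd(2, new_value).
This can be at most 2.
Since 2 > old gcd 1, the gcd CAN increase (e.g., set N[3] = 2).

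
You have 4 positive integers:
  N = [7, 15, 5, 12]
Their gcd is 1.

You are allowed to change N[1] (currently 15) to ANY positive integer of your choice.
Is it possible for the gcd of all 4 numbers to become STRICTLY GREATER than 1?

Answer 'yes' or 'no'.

Current gcd = 1
gcd of all OTHER numbers (without N[1]=15): gcd([7, 5, 12]) = 1
The new gcd after any change is gcd(1, new_value).
This can be at most 1.
Since 1 = old gcd 1, the gcd can only stay the same or decrease.

Answer: no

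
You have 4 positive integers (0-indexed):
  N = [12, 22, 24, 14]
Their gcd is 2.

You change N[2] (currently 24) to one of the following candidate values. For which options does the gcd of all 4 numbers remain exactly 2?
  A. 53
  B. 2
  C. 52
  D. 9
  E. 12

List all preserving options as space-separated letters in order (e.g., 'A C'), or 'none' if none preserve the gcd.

Answer: B C E

Derivation:
Old gcd = 2; gcd of others (without N[2]) = 2
New gcd for candidate v: gcd(2, v). Preserves old gcd iff gcd(2, v) = 2.
  Option A: v=53, gcd(2,53)=1 -> changes
  Option B: v=2, gcd(2,2)=2 -> preserves
  Option C: v=52, gcd(2,52)=2 -> preserves
  Option D: v=9, gcd(2,9)=1 -> changes
  Option E: v=12, gcd(2,12)=2 -> preserves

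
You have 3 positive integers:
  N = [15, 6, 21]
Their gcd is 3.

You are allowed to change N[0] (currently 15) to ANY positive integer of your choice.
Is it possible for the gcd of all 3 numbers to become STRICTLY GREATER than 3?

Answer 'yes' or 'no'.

Current gcd = 3
gcd of all OTHER numbers (without N[0]=15): gcd([6, 21]) = 3
The new gcd after any change is gcd(3, new_value).
This can be at most 3.
Since 3 = old gcd 3, the gcd can only stay the same or decrease.

Answer: no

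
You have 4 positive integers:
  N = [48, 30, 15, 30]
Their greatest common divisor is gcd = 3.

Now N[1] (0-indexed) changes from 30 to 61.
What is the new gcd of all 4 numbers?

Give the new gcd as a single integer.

Answer: 1

Derivation:
Numbers: [48, 30, 15, 30], gcd = 3
Change: index 1, 30 -> 61
gcd of the OTHER numbers (without index 1): gcd([48, 15, 30]) = 3
New gcd = gcd(g_others, new_val) = gcd(3, 61) = 1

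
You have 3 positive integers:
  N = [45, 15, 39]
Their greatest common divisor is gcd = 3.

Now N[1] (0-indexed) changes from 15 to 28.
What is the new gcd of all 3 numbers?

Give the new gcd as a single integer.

Answer: 1

Derivation:
Numbers: [45, 15, 39], gcd = 3
Change: index 1, 15 -> 28
gcd of the OTHER numbers (without index 1): gcd([45, 39]) = 3
New gcd = gcd(g_others, new_val) = gcd(3, 28) = 1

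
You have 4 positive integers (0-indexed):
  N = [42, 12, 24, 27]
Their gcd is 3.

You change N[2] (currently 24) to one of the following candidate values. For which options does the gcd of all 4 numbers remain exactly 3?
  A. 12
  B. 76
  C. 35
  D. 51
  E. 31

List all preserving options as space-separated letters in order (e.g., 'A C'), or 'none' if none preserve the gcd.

Old gcd = 3; gcd of others (without N[2]) = 3
New gcd for candidate v: gcd(3, v). Preserves old gcd iff gcd(3, v) = 3.
  Option A: v=12, gcd(3,12)=3 -> preserves
  Option B: v=76, gcd(3,76)=1 -> changes
  Option C: v=35, gcd(3,35)=1 -> changes
  Option D: v=51, gcd(3,51)=3 -> preserves
  Option E: v=31, gcd(3,31)=1 -> changes

Answer: A D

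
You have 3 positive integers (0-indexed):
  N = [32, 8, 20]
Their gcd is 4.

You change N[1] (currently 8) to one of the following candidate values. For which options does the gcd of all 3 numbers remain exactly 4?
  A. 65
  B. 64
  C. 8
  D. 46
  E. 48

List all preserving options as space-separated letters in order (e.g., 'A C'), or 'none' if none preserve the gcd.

Answer: B C E

Derivation:
Old gcd = 4; gcd of others (without N[1]) = 4
New gcd for candidate v: gcd(4, v). Preserves old gcd iff gcd(4, v) = 4.
  Option A: v=65, gcd(4,65)=1 -> changes
  Option B: v=64, gcd(4,64)=4 -> preserves
  Option C: v=8, gcd(4,8)=4 -> preserves
  Option D: v=46, gcd(4,46)=2 -> changes
  Option E: v=48, gcd(4,48)=4 -> preserves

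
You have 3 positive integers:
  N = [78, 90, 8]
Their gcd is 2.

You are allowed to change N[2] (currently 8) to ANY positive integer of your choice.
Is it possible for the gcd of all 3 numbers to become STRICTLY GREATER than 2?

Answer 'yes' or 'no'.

Current gcd = 2
gcd of all OTHER numbers (without N[2]=8): gcd([78, 90]) = 6
The new gcd after any change is gcd(6, new_value).
This can be at most 6.
Since 6 > old gcd 2, the gcd CAN increase (e.g., set N[2] = 6).

Answer: yes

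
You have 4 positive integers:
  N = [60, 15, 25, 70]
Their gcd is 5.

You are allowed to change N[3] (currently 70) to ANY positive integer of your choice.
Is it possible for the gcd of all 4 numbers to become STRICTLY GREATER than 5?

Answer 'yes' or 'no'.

Current gcd = 5
gcd of all OTHER numbers (without N[3]=70): gcd([60, 15, 25]) = 5
The new gcd after any change is gcd(5, new_value).
This can be at most 5.
Since 5 = old gcd 5, the gcd can only stay the same or decrease.

Answer: no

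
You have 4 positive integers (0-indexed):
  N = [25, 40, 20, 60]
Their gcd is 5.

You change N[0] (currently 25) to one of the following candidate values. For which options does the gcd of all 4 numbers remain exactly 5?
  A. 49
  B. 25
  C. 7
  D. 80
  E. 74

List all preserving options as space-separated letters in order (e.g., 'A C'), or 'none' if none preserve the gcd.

Answer: B

Derivation:
Old gcd = 5; gcd of others (without N[0]) = 20
New gcd for candidate v: gcd(20, v). Preserves old gcd iff gcd(20, v) = 5.
  Option A: v=49, gcd(20,49)=1 -> changes
  Option B: v=25, gcd(20,25)=5 -> preserves
  Option C: v=7, gcd(20,7)=1 -> changes
  Option D: v=80, gcd(20,80)=20 -> changes
  Option E: v=74, gcd(20,74)=2 -> changes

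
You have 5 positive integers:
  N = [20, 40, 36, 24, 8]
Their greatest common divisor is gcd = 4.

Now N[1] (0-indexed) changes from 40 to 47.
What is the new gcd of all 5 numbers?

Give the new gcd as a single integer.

Answer: 1

Derivation:
Numbers: [20, 40, 36, 24, 8], gcd = 4
Change: index 1, 40 -> 47
gcd of the OTHER numbers (without index 1): gcd([20, 36, 24, 8]) = 4
New gcd = gcd(g_others, new_val) = gcd(4, 47) = 1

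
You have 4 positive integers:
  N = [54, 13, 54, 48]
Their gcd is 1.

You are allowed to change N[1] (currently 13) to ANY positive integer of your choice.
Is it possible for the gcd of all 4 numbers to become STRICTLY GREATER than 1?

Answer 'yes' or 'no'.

Current gcd = 1
gcd of all OTHER numbers (without N[1]=13): gcd([54, 54, 48]) = 6
The new gcd after any change is gcd(6, new_value).
This can be at most 6.
Since 6 > old gcd 1, the gcd CAN increase (e.g., set N[1] = 6).

Answer: yes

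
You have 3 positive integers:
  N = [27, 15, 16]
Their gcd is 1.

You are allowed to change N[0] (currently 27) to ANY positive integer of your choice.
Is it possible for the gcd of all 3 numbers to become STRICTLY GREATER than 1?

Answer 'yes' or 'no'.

Answer: no

Derivation:
Current gcd = 1
gcd of all OTHER numbers (without N[0]=27): gcd([15, 16]) = 1
The new gcd after any change is gcd(1, new_value).
This can be at most 1.
Since 1 = old gcd 1, the gcd can only stay the same or decrease.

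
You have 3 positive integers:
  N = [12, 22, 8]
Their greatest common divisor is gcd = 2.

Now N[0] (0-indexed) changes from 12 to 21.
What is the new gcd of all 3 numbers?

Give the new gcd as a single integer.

Numbers: [12, 22, 8], gcd = 2
Change: index 0, 12 -> 21
gcd of the OTHER numbers (without index 0): gcd([22, 8]) = 2
New gcd = gcd(g_others, new_val) = gcd(2, 21) = 1

Answer: 1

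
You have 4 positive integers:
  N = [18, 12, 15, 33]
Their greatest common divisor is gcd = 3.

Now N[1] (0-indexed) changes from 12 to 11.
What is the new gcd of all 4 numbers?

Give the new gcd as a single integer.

Answer: 1

Derivation:
Numbers: [18, 12, 15, 33], gcd = 3
Change: index 1, 12 -> 11
gcd of the OTHER numbers (without index 1): gcd([18, 15, 33]) = 3
New gcd = gcd(g_others, new_val) = gcd(3, 11) = 1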